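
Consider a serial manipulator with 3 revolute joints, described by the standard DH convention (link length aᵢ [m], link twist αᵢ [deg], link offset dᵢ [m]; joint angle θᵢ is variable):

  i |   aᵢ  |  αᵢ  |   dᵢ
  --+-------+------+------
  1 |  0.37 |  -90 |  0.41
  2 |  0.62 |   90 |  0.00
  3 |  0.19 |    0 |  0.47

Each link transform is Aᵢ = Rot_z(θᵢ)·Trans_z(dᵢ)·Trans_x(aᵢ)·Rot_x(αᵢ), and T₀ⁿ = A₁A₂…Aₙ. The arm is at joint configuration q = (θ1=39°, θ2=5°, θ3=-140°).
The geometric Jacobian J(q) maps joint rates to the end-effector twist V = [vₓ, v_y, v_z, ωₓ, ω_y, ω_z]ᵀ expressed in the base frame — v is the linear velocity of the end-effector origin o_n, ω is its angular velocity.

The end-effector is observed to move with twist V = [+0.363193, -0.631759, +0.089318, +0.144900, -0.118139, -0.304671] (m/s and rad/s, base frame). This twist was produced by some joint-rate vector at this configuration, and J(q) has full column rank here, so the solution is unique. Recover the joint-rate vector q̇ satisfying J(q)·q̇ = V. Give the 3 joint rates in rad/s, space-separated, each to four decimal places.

-0.7420 -0.1830 0.4390

o_n = [0.7636, 0.4612, 0.8369]
J₁: ẑ×o_n = [-0.4612, 0.7636, 0.0000], ω = ẑ
J2: z=[-0.6293, 0.7771, 0.0000] o=[0.2875, 0.2328, 0.4100] → [0.3317, 0.2686, -0.5136, -0.6293, 0.7771, 0.0000]
J3: z=[0.0677, 0.0548, 0.9962] o=[0.7675, 0.6215, 0.3560] → [0.1861, -0.0365, -0.0106, 0.0677, 0.0548, 0.9962]
q̇ = J⁺·V = [-0.7420, -0.1830, 0.4390]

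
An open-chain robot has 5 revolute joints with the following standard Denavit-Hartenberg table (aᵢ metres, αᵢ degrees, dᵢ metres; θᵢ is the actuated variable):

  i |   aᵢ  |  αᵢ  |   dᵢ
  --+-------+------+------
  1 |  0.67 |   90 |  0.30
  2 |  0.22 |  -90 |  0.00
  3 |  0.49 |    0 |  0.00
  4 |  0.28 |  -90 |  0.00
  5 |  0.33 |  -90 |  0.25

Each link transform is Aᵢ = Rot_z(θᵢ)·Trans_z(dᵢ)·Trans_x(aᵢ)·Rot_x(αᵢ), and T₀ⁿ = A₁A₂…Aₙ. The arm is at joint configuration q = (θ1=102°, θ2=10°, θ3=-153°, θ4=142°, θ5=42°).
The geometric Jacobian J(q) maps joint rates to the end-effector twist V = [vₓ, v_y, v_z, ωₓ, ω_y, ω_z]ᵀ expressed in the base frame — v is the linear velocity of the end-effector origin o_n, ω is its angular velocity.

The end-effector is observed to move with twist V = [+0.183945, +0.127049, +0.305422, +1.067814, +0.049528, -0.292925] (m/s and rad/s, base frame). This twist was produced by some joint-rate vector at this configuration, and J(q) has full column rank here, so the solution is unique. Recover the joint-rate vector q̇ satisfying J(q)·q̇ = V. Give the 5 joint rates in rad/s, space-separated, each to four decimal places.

-0.3070 0.1880 -0.2940 0.3380 -0.8830

o_n = [-0.1427, 1.0429, 0.1427]
J₁: ẑ×o_n = [-1.0429, -0.1427, 0.0000], ω = ẑ
J2: z=[0.9781, 0.2079, 0.0000] o=[-0.1393, 0.6554, 0.3000] → [-0.0327, 0.1538, 0.3798, 0.9781, 0.2079, 0.0000]
J3: z=[0.0361, -0.1699, 0.9848] o=[-0.1843, 0.8673, 0.3382] → [-0.1397, 0.0481, 0.0134, 0.0361, -0.1699, 0.9848]
J4: z=[0.0361, -0.1699, 0.9848] o=[0.1226, 0.4930, 0.2624] → [-0.5213, -0.2570, -0.0252, 0.0361, -0.1699, 0.9848]
J5: z=[-0.9992, -0.0203, 0.0331] o=[0.1186, 0.7688, 0.3101] → [-0.0057, -0.1759, -0.2792, -0.9992, -0.0203, 0.0331]
q̇ = J⁺·V = [-0.3070, 0.1880, -0.2940, 0.3380, -0.8830]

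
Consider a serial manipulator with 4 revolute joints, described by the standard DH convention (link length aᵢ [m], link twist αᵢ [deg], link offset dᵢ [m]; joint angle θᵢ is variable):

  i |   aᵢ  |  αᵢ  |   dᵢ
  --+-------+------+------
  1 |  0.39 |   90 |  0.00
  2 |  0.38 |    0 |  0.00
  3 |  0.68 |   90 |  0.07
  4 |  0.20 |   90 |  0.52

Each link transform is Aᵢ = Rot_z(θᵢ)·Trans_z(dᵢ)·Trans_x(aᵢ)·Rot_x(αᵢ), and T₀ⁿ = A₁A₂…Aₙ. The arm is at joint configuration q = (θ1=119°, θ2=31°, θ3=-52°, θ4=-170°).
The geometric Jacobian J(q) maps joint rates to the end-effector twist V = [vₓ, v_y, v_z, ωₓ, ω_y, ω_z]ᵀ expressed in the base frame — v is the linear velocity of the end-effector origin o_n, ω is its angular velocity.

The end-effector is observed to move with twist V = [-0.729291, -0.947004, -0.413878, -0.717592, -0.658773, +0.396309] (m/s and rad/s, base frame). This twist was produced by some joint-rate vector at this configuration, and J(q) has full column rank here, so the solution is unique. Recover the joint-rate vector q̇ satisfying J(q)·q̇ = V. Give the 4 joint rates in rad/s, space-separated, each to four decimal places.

0.9910 -0.4770 -0.4700 0.6370

o_n = [-0.4444, 0.8745, -0.4629]
J₁: ẑ×o_n = [-0.8745, -0.4444, 0.0000], ω = ẑ
J2: z=[0.8746, 0.4848, 0.0000] o=[-0.1891, 0.3411, 0.0000] → [-0.2244, 0.4048, 0.5903, 0.8746, 0.4848, 0.0000]
J3: z=[0.8746, 0.4848, 0.0000] o=[-0.3470, 0.6260, 0.1957] → [-0.3193, 0.5760, 0.2646, 0.8746, 0.4848, 0.0000]
J4: z=[0.1737, -0.3134, -0.9336] o=[-0.5935, 1.2152, -0.0480] → [-0.1880, -0.0671, -0.0124, 0.1737, -0.3134, -0.9336]
q̇ = J⁺·V = [0.9910, -0.4770, -0.4700, 0.6370]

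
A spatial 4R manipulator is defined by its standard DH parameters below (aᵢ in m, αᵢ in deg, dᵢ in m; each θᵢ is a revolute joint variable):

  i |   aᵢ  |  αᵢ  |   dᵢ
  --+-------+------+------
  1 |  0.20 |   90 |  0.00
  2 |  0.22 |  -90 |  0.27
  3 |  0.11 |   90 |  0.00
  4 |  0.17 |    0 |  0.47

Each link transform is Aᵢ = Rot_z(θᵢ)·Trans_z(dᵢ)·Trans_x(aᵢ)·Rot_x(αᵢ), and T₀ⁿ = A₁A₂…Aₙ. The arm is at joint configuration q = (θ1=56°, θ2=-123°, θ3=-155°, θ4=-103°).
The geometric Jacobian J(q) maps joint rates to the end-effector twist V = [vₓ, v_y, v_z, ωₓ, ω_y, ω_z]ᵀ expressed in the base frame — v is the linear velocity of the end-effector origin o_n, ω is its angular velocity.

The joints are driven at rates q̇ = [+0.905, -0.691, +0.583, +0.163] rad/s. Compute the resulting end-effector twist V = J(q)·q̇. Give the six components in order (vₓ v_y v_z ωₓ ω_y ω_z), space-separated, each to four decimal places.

o_n = [-0.0567, 0.1406, 0.1268]
J₁: ẑ×o_n = [-0.1406, -0.0567, 0.0000], ω = ẑ
J2: z=[0.8290, -0.5592, 0.0000] o=[0.1118, 0.1658, 0.0000] → [-0.0709, -0.1052, -0.1151, 0.8290, -0.5592, 0.0000]
J3: z=[0.4690, 0.6953, -0.5446] o=[0.2687, -0.0845, -0.1845] → [0.3391, 0.0312, 0.3318, 0.4690, 0.6953, -0.5446]
J4: z=[-0.6227, 0.6976, 0.3544] o=[0.3376, -0.0655, -0.1009] → [0.0858, 0.0021, 0.1467, -0.6227, 0.6976, 0.3544]
V = J·q̇ = [0.1334, 0.0399, 0.2969, -0.4009, 0.9055, 0.6452]

0.1334 0.0399 0.2969 -0.4009 0.9055 0.6452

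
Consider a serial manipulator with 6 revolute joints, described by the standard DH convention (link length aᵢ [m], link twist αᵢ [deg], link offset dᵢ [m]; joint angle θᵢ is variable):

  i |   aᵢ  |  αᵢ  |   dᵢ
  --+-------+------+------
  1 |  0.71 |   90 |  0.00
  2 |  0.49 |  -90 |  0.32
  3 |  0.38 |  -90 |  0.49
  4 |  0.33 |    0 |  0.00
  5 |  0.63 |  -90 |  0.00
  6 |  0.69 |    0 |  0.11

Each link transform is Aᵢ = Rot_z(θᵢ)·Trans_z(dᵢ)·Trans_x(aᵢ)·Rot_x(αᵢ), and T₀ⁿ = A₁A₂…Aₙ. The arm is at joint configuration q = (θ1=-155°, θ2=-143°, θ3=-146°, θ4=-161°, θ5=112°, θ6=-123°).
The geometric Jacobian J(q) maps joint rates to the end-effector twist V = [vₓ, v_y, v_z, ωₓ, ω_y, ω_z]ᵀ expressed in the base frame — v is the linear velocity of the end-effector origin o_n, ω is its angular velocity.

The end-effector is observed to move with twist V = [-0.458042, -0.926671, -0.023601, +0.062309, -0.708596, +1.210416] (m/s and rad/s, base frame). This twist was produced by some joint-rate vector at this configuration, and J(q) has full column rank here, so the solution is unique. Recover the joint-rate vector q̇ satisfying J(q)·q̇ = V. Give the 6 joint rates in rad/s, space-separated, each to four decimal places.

o_n = [-1.0495, 0.5891, -0.9038]
J₁: ẑ×o_n = [-0.5891, -1.0495, 0.0000], ω = ẑ
J2: z=[-0.4226, 0.9063, 0.0000] o=[-0.6435, -0.3001, 0.0000] → [-0.8191, -0.3820, -0.0078, -0.4226, 0.9063, 0.0000]
J3: z=[-0.5454, -0.2543, -0.7986] o=[-0.4240, 0.1553, -0.2949] → [0.5013, 0.1674, -0.3957, -0.5454, -0.2543, -0.7986]
J4: z=[0.0544, 0.9401, -0.3365] o=[-1.0091, 0.1170, -0.4966] → [-0.2239, 0.0357, 0.0636, 0.0544, 0.9401, -0.3365]
J5: z=[0.0544, 0.9401, -0.3365] o=[-0.8068, 0.0188, -0.7381] → [0.0361, 0.0907, 0.2592, 0.0544, 0.9401, -0.3365]
J6: z=[-0.2734, 0.3382, 0.9005] o=[-1.4118, -0.0083, -0.9116] → [-0.5353, 0.3284, -0.2858, -0.2734, 0.3382, 0.9005]
q̇ = J⁺·V = [0.8000, 0.0110, -0.1940, -0.5330, -0.2770, -0.0190]

0.8000 0.0110 -0.1940 -0.5330 -0.2770 -0.0190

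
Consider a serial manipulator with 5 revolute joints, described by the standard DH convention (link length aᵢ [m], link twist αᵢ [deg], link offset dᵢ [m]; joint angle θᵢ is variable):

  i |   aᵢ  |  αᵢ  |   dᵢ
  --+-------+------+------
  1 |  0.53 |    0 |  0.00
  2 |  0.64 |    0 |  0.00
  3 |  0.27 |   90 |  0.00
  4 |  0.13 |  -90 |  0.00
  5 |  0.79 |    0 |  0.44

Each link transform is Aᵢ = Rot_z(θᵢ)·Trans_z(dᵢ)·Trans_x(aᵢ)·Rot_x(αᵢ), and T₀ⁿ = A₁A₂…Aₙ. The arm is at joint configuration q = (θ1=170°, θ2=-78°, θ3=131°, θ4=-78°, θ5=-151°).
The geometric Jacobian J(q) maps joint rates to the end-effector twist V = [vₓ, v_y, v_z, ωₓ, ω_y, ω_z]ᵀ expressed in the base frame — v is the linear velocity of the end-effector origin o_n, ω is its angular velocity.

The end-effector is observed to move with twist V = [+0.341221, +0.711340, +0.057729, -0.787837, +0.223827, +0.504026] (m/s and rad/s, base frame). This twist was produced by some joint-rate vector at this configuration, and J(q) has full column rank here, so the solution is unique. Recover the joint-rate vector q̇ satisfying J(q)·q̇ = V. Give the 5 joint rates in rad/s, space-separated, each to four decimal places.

-0.9410 0.7740 0.5810 0.7010 0.4330

o_n = [-1.2324, 0.6136, 0.6402]
J₁: ẑ×o_n = [-0.6136, -1.2324, 0.0000], ω = ẑ
J2: z=[0.0000, 0.0000, 1.0000] o=[-0.5219, 0.0920, 0.0000] → [-0.5216, -0.7105, 0.0000, 0.0000, 0.0000, 1.0000]
J3: z=[0.0000, 0.0000, 1.0000] o=[-0.5443, 0.7316, 0.0000] → [0.1180, -0.6881, 0.0000, 0.0000, 0.0000, 1.0000]
J4: z=[-0.6820, 0.7314, 0.0000] o=[-0.7417, 0.5475, 0.0000] → [0.4682, 0.4366, 0.3138, -0.6820, 0.7314, 0.0000]
J5: z=[-0.7154, -0.6671, 0.2079] o=[-0.7615, 0.5291, -0.1272] → [-0.5295, 0.4510, -0.3746, -0.7154, -0.6671, 0.2079]
q̇ = J⁺·V = [-0.9410, 0.7740, 0.5810, 0.7010, 0.4330]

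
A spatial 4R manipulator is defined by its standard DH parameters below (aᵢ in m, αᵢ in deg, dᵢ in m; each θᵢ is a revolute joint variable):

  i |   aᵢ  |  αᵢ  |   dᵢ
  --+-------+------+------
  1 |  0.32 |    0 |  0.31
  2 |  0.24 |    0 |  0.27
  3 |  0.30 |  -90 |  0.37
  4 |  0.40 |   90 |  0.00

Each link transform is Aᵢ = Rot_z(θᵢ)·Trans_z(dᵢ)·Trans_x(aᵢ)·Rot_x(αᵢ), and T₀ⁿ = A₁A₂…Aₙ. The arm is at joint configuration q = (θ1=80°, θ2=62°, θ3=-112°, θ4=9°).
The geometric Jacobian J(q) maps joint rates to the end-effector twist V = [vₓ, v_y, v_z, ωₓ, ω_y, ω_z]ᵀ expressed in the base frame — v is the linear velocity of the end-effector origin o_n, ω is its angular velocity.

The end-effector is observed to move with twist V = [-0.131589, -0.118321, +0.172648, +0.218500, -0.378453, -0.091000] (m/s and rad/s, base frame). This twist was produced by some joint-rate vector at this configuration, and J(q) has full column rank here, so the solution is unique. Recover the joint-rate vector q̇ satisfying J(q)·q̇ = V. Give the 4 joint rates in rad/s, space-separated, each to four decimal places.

0.3530 0.1590 -0.6030 -0.4370

o_n = [0.4684, 0.8104, 0.8874]
J₁: ẑ×o_n = [-0.8104, 0.4684, 0.0000], ω = ẑ
J2: z=[0.0000, 0.0000, 1.0000] o=[0.0556, 0.3151, 0.3100] → [-0.4953, 0.4128, 0.0000, 0.0000, 0.0000, 1.0000]
J3: z=[0.0000, 0.0000, 1.0000] o=[-0.1336, 0.4629, 0.5800] → [-0.3475, 0.6020, 0.0000, 0.0000, 0.0000, 1.0000]
J4: z=[-0.5000, 0.8660, 0.0000] o=[0.1263, 0.6129, 0.9500] → [-0.0542, -0.0313, -0.3951, -0.5000, 0.8660, 0.0000]
q̇ = J⁺·V = [0.3530, 0.1590, -0.6030, -0.4370]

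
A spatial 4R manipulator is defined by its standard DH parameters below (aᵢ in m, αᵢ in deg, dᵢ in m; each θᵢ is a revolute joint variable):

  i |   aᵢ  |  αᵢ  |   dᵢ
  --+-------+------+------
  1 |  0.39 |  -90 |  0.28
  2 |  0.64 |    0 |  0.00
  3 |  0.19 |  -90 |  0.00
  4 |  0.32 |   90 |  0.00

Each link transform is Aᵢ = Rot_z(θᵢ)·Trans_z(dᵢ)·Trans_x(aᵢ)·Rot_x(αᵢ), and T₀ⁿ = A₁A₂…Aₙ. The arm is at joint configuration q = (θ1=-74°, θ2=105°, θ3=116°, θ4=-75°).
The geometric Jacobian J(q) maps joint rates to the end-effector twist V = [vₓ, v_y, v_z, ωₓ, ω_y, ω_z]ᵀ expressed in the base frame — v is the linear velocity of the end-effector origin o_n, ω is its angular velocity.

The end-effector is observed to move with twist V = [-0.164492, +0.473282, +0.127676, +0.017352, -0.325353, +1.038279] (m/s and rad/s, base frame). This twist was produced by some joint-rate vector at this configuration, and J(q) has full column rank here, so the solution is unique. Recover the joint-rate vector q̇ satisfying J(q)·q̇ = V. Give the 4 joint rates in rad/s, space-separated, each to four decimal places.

o_n = [0.3022, 0.0675, -0.1592]
J₁: ẑ×o_n = [-0.0675, 0.3022, 0.0000], ω = ẑ
J2: z=[0.9613, 0.2756, 0.0000] o=[0.1075, -0.3749, 0.2800] → [-0.1211, 0.4222, 0.3715, 0.9613, 0.2756, 0.0000]
J3: z=[0.9613, 0.2756, 0.0000] o=[0.0618, -0.2157, -0.3382] → [0.0493, -0.1721, 0.2059, 0.9613, 0.2756, 0.0000]
J4: z=[0.1808, -0.6306, 0.7547] o=[0.0223, -0.0778, -0.2135] → [-0.1439, 0.2014, 0.2028, 0.1808, -0.6306, 0.7547]
q̇ = J⁺·V = [0.6730, 0.2690, -0.3420, 0.4840]

0.6730 0.2690 -0.3420 0.4840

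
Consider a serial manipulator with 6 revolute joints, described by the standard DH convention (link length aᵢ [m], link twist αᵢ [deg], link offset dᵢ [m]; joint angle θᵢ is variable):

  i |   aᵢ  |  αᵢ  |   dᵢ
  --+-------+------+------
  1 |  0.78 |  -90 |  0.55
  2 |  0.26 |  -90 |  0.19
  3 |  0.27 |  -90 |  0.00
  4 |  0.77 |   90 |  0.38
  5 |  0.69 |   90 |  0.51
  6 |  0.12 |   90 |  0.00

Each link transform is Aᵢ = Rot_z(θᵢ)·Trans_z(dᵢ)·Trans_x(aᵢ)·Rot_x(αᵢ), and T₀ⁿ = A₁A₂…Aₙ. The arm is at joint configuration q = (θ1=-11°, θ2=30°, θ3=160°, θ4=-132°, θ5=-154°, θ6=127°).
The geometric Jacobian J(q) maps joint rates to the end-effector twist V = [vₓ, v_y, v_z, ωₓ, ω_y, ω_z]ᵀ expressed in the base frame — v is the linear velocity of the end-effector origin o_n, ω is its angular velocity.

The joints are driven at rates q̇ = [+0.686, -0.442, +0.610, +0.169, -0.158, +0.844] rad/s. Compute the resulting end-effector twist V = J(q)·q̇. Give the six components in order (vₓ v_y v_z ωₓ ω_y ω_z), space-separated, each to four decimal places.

o_n = [1.4113, 0.1366, 0.4994]
J₁: ẑ×o_n = [-0.1366, 1.4113, 0.0000], ω = ẑ
J2: z=[0.1908, 0.9816, 0.0000] o=[0.7657, -0.1488, 0.5500] → [-0.0497, 0.0097, -0.5793, 0.1908, 0.9816, 0.0000]
J3: z=[-0.4908, 0.0954, -0.8660] o=[1.0230, -0.0053, 0.4200] → [0.1304, -0.2974, -0.1067, -0.4908, 0.0954, -0.8660]
J4: z=[-0.1115, 0.9789, 0.1710] o=[0.7896, -0.0540, 0.5469] → [-0.0791, 0.1010, -0.6298, -0.1115, 0.9789, 0.1710]
J5: z=[0.9706, 0.0703, 0.2303] o=[0.9117, 0.4656, -0.1258] → [0.1197, -0.4917, -0.3544, 0.9706, 0.0703, 0.2303]
J6: z=[-0.1937, 0.7959, 0.5736] o=[1.3080, 0.0864, 0.5340] → [-0.0564, 0.0526, -0.0920, -0.1937, 0.7959, 0.5736]
V = J·q̇ = [-0.0720, 0.9216, 0.0629, -0.7194, 0.4504, 0.6344]

-0.0720 0.9216 0.0629 -0.7194 0.4504 0.6344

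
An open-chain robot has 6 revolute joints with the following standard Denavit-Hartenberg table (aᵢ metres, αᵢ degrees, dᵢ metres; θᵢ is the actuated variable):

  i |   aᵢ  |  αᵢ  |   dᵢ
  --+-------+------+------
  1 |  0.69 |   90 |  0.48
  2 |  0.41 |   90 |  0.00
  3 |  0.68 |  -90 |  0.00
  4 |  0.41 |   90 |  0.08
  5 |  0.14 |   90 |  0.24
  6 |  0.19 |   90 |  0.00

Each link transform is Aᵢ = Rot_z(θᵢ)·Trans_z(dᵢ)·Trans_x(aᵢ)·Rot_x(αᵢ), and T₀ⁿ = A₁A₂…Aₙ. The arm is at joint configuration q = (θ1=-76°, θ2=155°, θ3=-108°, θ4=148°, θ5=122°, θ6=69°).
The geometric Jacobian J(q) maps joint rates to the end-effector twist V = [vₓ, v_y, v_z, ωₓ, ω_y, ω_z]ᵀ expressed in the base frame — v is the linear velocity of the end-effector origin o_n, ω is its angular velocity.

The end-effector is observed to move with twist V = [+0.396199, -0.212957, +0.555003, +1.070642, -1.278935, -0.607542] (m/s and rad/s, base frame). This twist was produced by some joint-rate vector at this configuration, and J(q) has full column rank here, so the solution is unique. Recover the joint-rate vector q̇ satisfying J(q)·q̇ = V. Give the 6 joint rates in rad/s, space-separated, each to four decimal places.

o_n = [0.6889, 0.1080, 0.2071]
J₁: ẑ×o_n = [-0.1080, 0.6889, 0.0000], ω = ẑ
J2: z=[-0.9703, -0.2419, 0.0000] o=[0.1669, -0.6695, 0.4800] → [0.0660, -0.2648, -0.6282, -0.9703, -0.2419, 0.0000]
J3: z=[0.1022, -0.4101, 0.9063] o=[0.0770, -0.3090, 0.6533] → [-0.1950, 0.6002, 0.2935, 0.1022, -0.4101, 0.9063]
J4: z=[0.0913, 0.9111, 0.4019] o=[0.7506, -0.3373, 0.5645] → [-0.5046, 0.0078, 0.0969, 0.0913, 0.9111, 0.4019]
J5: z=[0.4382, 0.3257, -0.8378] o=[0.3913, -0.1608, 0.4451] → [0.1477, -0.1451, 0.0209, 0.4382, 0.3257, -0.8378]
J6: z=[-0.7100, 0.6971, -0.1004] o=[0.5736, 0.0068, 0.3192] → [-0.0680, -0.0911, -0.1522, -0.7100, 0.6971, -0.1004]
q̇ = J⁺·V = [-0.8690, -0.7920, 0.0490, -0.7620, -0.5240, -0.8400]

-0.8690 -0.7920 0.0490 -0.7620 -0.5240 -0.8400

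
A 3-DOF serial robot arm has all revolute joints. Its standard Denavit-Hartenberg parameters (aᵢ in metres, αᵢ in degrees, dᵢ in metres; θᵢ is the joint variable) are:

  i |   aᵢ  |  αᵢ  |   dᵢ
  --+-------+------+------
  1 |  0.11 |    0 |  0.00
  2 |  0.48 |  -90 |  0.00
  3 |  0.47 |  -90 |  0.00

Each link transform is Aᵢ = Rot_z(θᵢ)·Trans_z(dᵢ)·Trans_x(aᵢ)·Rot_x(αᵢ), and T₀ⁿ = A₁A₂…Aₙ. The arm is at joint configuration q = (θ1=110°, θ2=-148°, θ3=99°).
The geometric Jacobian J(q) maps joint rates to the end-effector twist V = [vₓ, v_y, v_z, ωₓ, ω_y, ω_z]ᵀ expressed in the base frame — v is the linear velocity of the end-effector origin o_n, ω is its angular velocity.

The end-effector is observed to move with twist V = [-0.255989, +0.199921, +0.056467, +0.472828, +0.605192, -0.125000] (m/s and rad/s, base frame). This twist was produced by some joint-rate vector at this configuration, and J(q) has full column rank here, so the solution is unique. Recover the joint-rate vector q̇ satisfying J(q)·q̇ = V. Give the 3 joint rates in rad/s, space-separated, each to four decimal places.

o_n = [0.2827, -0.1469, -0.4642]
J₁: ẑ×o_n = [0.1469, 0.2827, -0.0000], ω = ẑ
J2: z=[0.0000, 0.0000, 1.0000] o=[-0.0376, 0.1034, 0.0000] → [0.2503, 0.3203, -0.0000, 0.0000, 0.0000, 1.0000]
J3: z=[0.6157, 0.7880, 0.0000] o=[0.3406, -0.1922, 0.0000] → [-0.3658, 0.2858, 0.0735, 0.6157, 0.7880, 0.0000]
q̇ = J⁺·V = [-0.5440, 0.4190, 0.7680]

-0.5440 0.4190 0.7680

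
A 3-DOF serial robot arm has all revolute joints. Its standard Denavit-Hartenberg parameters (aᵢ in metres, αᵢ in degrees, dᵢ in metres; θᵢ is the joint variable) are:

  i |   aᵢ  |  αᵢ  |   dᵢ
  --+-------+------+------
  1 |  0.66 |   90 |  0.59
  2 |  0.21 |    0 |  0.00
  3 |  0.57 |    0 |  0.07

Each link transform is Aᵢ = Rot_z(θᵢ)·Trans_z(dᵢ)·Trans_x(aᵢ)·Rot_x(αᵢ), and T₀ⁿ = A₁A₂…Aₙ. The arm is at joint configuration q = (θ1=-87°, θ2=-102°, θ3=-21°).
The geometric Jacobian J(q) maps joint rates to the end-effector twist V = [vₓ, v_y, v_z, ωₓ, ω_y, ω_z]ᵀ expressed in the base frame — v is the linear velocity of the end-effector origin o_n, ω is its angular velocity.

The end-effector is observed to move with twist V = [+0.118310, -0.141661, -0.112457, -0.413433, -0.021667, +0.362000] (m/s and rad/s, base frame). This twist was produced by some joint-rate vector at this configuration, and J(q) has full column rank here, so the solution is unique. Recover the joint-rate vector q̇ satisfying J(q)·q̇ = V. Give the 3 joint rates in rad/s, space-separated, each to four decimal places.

o_n = [-0.0539, -0.3091, -0.0935]
J₁: ẑ×o_n = [0.3091, -0.0539, 0.0000], ω = ẑ
J2: z=[-0.9986, -0.0523, 0.0000] o=[0.0345, -0.6591, 0.5900] → [0.0358, -0.6825, -0.3541, -0.9986, -0.0523, 0.0000]
J3: z=[-0.9986, -0.0523, 0.0000] o=[0.0323, -0.6155, 0.3846] → [0.0250, -0.4774, -0.3104, -0.9986, -0.0523, 0.0000]
q̇ = J⁺·V = [0.3620, -0.3680, 0.7820]

0.3620 -0.3680 0.7820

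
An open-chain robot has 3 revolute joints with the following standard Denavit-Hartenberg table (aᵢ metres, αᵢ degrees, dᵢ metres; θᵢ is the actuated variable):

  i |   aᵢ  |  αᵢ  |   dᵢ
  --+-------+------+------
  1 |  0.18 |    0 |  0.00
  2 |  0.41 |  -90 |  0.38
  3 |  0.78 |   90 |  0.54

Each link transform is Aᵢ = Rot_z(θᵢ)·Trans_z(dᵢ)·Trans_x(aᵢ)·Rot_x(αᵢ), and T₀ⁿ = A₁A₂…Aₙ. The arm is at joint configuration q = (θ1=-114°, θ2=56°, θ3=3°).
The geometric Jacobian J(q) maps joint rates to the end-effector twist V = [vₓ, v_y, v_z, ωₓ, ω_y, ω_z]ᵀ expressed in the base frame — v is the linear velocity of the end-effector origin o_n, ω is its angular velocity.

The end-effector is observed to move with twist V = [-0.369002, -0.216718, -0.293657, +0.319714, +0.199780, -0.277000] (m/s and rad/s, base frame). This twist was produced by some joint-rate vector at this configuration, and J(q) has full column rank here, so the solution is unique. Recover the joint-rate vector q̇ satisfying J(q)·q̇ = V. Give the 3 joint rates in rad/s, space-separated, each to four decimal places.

-0.9780 0.7010 0.3770

o_n = [1.0148, -0.8866, 0.3392]
J₁: ẑ×o_n = [0.8866, 1.0148, -0.0000], ω = ẑ
J2: z=[0.0000, 0.0000, 1.0000] o=[-0.0732, -0.1644, 0.0000] → [0.7221, 1.0880, -0.0000, 0.0000, 0.0000, 1.0000]
J3: z=[0.8480, 0.5299, 0.0000] o=[0.1441, -0.5121, 0.3800] → [-0.0216, 0.0346, -0.7789, 0.8480, 0.5299, 0.0000]
q̇ = J⁺·V = [-0.9780, 0.7010, 0.3770]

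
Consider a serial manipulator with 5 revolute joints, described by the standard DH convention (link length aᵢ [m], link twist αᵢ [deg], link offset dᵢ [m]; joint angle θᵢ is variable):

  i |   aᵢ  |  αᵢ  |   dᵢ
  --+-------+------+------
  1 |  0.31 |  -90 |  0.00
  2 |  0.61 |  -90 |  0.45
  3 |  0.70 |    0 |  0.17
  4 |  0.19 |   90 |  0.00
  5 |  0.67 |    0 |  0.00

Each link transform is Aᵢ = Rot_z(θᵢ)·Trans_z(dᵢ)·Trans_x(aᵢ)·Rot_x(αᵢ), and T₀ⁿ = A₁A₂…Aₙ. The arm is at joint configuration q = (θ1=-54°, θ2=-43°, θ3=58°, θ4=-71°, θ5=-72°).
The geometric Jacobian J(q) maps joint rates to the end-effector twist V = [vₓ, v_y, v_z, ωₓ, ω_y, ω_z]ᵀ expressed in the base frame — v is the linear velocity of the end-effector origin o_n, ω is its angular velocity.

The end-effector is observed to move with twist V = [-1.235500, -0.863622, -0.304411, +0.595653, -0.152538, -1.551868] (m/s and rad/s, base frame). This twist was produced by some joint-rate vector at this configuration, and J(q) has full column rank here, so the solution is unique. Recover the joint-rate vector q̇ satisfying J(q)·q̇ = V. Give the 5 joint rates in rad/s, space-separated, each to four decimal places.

-0.9570 0.1350 0.8160 -0.0580 0.2640

o_n = [0.5390, -0.8342, 1.2745]
J₁: ẑ×o_n = [0.8342, 0.5390, -0.0000], ω = ẑ
J2: z=[0.8090, 0.5878, 0.0000] o=[0.1822, -0.2508, 0.0000] → [0.7492, -1.0311, -0.6817, 0.8090, 0.5878, 0.0000]
J3: z=[0.4009, -0.5517, -0.7314] o=[0.8085, -0.3472, 0.4160] → [-0.8299, -0.1470, -0.3439, 0.4009, -0.5517, -0.7314]
J4: z=[0.4009, -0.5517, -0.7314] o=[0.5558, -1.0094, 0.5447] → [-0.2746, -0.2802, 0.0609, 0.4009, -0.5517, -0.7314]
J5: z=[0.6916, 0.7058, -0.1534] o=[0.6700, -1.0938, 0.6709] → [0.4659, -0.3973, 0.2720, 0.6916, 0.7058, -0.1534]
q̇ = J⁺·V = [-0.9570, 0.1350, 0.8160, -0.0580, 0.2640]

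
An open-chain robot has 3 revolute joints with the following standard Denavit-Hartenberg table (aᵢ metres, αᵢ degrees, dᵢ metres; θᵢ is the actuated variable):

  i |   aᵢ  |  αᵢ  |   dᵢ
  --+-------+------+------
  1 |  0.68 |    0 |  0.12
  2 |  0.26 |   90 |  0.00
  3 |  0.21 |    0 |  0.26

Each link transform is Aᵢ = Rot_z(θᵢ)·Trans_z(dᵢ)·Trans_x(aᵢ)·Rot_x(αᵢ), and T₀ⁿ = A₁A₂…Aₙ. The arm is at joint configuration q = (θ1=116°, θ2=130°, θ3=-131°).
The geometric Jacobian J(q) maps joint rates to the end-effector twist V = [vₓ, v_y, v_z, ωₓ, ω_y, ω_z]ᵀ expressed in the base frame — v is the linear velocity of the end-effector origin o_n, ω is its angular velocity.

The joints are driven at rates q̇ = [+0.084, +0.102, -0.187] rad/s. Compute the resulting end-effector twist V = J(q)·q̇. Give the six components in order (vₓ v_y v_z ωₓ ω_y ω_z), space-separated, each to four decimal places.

o_n = [-0.5853, 0.6053, -0.0385]
J₁: ẑ×o_n = [-0.6053, -0.5853, 0.0000], ω = ẑ
J2: z=[0.0000, 0.0000, 1.0000] o=[-0.2981, 0.6112, 0.1200] → [0.0059, -0.2872, 0.0000, 0.0000, 0.0000, 1.0000]
J3: z=[-0.9135, 0.4067, 0.0000] o=[-0.4038, 0.3737, 0.1200] → [-0.0645, -0.1448, -0.1378, -0.9135, 0.4067, 0.0000]
V = J·q̇ = [-0.0382, -0.0514, 0.0258, 0.1708, -0.0761, 0.1860]

-0.0382 -0.0514 0.0258 0.1708 -0.0761 0.1860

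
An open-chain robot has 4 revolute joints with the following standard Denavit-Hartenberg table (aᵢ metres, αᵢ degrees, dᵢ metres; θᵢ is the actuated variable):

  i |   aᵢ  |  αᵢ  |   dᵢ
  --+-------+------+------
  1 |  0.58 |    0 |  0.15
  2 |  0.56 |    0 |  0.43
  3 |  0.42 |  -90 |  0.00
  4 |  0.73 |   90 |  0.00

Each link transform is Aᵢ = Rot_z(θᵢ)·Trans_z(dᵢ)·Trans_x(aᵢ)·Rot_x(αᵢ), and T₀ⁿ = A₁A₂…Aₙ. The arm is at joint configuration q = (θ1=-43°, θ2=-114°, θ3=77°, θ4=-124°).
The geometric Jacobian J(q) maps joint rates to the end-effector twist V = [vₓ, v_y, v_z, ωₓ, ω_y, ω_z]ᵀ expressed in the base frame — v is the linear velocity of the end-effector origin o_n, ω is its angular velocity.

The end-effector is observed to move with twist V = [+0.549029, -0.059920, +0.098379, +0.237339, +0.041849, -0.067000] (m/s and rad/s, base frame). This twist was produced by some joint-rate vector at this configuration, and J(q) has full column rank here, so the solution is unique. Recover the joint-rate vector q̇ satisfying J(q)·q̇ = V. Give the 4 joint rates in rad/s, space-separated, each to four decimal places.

o_n = [-0.0893, -0.6260, 1.1852]
J₁: ẑ×o_n = [0.6260, -0.0893, 0.0000], ω = ẑ
J2: z=[0.0000, 0.0000, 1.0000] o=[0.4242, -0.3956, 0.1500] → [0.2304, -0.5134, 0.0000, 0.0000, 0.0000, 1.0000]
J3: z=[0.0000, 0.0000, 1.0000] o=[-0.0913, -0.6144, 0.5800] → [0.0116, 0.0020, -0.0000, 0.0000, 0.0000, 1.0000]
J4: z=[0.9848, 0.1736, 0.0000] o=[-0.0184, -1.0280, 0.5800] → [0.1051, -0.5960, 0.4082, 0.9848, 0.1736, 0.0000]
q̇ = J⁺·V = [0.9730, -0.3350, -0.7050, 0.2410]

0.9730 -0.3350 -0.7050 0.2410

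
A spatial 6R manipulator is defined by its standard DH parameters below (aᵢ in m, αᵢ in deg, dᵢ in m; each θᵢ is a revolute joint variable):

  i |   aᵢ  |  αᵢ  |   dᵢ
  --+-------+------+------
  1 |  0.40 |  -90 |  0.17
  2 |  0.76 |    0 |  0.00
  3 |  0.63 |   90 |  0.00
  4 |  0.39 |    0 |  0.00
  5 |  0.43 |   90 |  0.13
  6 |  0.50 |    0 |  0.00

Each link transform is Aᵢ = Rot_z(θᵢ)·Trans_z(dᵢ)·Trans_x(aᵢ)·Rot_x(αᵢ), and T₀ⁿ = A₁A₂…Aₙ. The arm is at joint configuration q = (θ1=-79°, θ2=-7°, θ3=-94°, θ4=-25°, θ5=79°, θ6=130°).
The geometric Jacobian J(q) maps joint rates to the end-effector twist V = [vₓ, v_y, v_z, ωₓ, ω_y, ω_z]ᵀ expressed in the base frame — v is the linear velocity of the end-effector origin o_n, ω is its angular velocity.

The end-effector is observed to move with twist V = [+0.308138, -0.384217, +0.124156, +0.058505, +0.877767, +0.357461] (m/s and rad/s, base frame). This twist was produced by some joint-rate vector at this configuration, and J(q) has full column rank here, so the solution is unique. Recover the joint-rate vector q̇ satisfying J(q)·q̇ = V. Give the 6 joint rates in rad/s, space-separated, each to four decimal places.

0.3530 0.0680 0.2780 0.2280 0.6060 0.2060

o_n = [0.0105, -0.4573, 1.1928]
J₁: ẑ×o_n = [0.4573, 0.0105, -0.0000], ω = ẑ
J2: z=[0.9816, 0.1908, 0.0000] o=[0.0763, -0.3927, 0.1700] → [0.1952, -1.0040, -0.0509, 0.9816, 0.1908, 0.0000]
J3: z=[0.9816, 0.1908, 0.0000] o=[0.2203, -1.1331, 0.2626] → [0.1775, -0.9131, 0.7034, 0.9816, 0.1908, 0.0000]
J4: z=[-0.1873, 0.9636, -0.1908] o=[0.1973, -1.0151, 0.8810] → [0.4068, 0.0940, 0.0755, -0.1873, 0.9636, -0.1908]
J5: z=[-0.1873, 0.9636, -0.1908] o=[0.0227, -0.9804, 1.2280] → [0.0659, -0.0043, -0.0862, -0.1873, 0.9636, -0.1908]
J6: z=[-0.6064, 0.0394, 0.7942] o=[0.3306, -0.7414, 1.4513] → [-0.2358, -0.4110, -0.1597, -0.6064, 0.0394, 0.7942]
q̇ = J⁺·V = [0.3530, 0.0680, 0.2780, 0.2280, 0.6060, 0.2060]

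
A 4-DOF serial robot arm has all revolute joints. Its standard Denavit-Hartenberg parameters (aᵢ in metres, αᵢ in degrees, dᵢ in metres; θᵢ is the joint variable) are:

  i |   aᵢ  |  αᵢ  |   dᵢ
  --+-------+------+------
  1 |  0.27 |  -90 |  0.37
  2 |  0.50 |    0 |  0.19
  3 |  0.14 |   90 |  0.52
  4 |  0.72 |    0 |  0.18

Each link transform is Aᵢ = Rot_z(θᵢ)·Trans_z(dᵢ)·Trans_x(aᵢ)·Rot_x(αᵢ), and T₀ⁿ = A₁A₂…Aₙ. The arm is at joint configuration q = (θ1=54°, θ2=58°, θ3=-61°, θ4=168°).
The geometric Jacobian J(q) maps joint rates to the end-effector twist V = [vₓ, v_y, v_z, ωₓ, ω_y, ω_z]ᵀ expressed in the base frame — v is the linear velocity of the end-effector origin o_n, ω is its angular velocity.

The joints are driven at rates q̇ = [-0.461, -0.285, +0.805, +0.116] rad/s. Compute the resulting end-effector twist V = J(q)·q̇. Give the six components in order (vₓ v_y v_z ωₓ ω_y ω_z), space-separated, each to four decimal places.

o_n = [-0.7178, 0.4746, 0.0962]
J₁: ẑ×o_n = [-0.4746, -0.7178, 0.0000], ω = ẑ
J2: z=[-0.8090, 0.5878, 0.0000] o=[0.1587, 0.2184, 0.3700] → [-0.1609, -0.2215, 0.3080, -0.8090, 0.5878, 0.0000]
J3: z=[-0.8090, 0.5878, 0.0000] o=[0.1607, 0.5445, -0.0540] → [0.0883, 0.1215, 0.5729, -0.8090, 0.5878, 0.0000]
J4: z=[-0.0308, -0.0423, 0.9986] o=[-0.1778, 0.9632, -0.0467] → [0.4819, -0.5349, -0.0078, -0.0308, -0.0423, 0.9986]
V = J·q̇ = [0.3916, 0.4298, 0.3725, -0.4243, 0.3007, -0.3452]

0.3916 0.4298 0.3725 -0.4243 0.3007 -0.3452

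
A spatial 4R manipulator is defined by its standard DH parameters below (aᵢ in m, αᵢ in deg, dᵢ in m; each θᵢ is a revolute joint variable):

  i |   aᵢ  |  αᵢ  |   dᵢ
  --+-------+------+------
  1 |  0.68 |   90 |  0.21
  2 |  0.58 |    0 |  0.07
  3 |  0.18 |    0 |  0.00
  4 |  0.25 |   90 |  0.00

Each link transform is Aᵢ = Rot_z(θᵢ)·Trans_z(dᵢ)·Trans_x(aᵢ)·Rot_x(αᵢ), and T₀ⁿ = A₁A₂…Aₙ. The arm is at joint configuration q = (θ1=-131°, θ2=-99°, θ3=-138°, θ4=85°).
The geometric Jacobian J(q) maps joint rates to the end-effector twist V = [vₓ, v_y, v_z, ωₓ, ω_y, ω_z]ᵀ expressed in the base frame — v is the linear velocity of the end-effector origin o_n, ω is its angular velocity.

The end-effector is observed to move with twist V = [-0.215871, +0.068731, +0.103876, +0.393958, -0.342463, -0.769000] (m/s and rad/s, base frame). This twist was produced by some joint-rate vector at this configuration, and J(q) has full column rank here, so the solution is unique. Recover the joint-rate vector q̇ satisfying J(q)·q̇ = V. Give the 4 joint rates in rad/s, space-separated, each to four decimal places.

-0.7690 0.3120 -0.4850 -0.3490

o_n = [-0.2303, -0.1582, -0.3293]
J₁: ẑ×o_n = [0.1582, -0.2303, 0.0000], ω = ẑ
J2: z=[-0.7547, 0.6561, 0.0000] o=[-0.4461, -0.5132, 0.2100] → [-0.3538, -0.4070, -0.4095, -0.7547, 0.6561, 0.0000]
J3: z=[-0.7547, 0.6561, 0.0000] o=[-0.4394, -0.3988, -0.3629] → [0.0220, 0.0254, -0.3188, -0.7547, 0.6561, 0.0000]
J4: z=[-0.7547, 0.6561, 0.0000] o=[-0.3751, -0.3248, -0.2119] → [-0.0770, -0.0886, -0.2207, -0.7547, 0.6561, 0.0000]
q̇ = J⁺·V = [-0.7690, 0.3120, -0.4850, -0.3490]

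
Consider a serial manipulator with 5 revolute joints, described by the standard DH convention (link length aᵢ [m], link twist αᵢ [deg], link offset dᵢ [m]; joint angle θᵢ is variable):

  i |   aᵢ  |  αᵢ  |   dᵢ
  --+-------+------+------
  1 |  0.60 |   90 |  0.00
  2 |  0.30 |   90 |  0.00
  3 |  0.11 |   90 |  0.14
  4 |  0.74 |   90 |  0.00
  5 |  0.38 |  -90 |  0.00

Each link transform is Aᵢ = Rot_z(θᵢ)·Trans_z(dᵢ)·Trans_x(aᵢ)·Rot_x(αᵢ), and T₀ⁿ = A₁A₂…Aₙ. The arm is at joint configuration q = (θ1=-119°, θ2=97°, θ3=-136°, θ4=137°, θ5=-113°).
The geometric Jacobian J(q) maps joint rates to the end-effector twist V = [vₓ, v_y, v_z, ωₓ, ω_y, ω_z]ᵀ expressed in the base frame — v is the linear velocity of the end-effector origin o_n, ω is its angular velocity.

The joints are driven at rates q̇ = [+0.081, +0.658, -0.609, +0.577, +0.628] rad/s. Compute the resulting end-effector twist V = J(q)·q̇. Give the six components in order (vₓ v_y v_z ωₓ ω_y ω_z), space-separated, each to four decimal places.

0.4819 0.5234 0.6091 -0.6481 0.4304 -0.6409

o_n = [-0.4825, -0.9272, 0.8355]
J₁: ẑ×o_n = [0.9272, -0.4825, 0.0000], ω = ẑ
J2: z=[-0.8746, 0.4848, 0.0000] o=[-0.2909, -0.5248, 0.0000] → [0.4051, 0.7307, 0.4449, -0.8746, 0.4848, 0.0000]
J3: z=[-0.4812, -0.8681, 0.1219] o=[-0.2732, -0.4928, 0.2978] → [-0.4139, 0.2332, 0.0273, -0.4812, -0.8681, 0.1219]
J4: z=[-0.6702, 0.2747, -0.6895] o=[-0.2784, -0.6598, 0.2363] → [-0.0198, 0.5423, 0.2353, -0.6702, 0.2747, -0.6895]
J5: z=[0.0334, -0.9169, -0.3978] o=[-0.8270, -0.8742, 0.6842] → [-0.1598, -0.1421, 0.3141, 0.0334, -0.9169, -0.3978]
V = J·q̇ = [0.4819, 0.5234, 0.6091, -0.6481, 0.4304, -0.6409]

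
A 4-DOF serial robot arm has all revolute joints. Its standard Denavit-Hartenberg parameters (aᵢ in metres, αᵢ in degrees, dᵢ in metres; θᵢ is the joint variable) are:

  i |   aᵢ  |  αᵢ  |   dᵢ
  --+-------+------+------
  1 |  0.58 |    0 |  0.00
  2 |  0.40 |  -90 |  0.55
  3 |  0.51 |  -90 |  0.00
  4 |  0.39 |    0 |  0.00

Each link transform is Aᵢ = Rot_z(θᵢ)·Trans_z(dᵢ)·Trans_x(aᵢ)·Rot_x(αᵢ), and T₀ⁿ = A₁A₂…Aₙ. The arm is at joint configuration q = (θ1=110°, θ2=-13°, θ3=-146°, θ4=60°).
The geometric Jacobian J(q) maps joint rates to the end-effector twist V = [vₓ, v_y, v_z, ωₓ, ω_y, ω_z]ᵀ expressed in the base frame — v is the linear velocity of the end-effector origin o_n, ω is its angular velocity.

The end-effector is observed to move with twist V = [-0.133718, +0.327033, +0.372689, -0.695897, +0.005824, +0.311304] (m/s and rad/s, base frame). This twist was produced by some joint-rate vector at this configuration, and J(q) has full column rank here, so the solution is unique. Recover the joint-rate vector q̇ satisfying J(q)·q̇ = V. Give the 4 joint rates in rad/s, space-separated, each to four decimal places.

0.2780 -0.1010 0.6900 0.1620

o_n = [0.1593, 0.4031, 0.9442]
J₁: ẑ×o_n = [-0.4031, 0.1593, 0.0000], ω = ẑ
J2: z=[0.0000, 0.0000, 1.0000] o=[-0.1984, 0.5450, 0.0000] → [0.1419, 0.3577, -0.0000, 0.0000, 0.0000, 1.0000]
J3: z=[-0.9925, -0.1219, 0.0000] o=[-0.2471, 0.9420, 0.5500] → [-0.0480, 0.3913, 0.5845, -0.9925, -0.1219, 0.0000]
J4: z=[-0.0681, 0.5550, 0.8290] o=[-0.1956, 0.5224, 0.8352] → [0.1594, 0.3017, -0.1889, -0.0681, 0.5550, 0.8290]
q̇ = J⁺·V = [0.2780, -0.1010, 0.6900, 0.1620]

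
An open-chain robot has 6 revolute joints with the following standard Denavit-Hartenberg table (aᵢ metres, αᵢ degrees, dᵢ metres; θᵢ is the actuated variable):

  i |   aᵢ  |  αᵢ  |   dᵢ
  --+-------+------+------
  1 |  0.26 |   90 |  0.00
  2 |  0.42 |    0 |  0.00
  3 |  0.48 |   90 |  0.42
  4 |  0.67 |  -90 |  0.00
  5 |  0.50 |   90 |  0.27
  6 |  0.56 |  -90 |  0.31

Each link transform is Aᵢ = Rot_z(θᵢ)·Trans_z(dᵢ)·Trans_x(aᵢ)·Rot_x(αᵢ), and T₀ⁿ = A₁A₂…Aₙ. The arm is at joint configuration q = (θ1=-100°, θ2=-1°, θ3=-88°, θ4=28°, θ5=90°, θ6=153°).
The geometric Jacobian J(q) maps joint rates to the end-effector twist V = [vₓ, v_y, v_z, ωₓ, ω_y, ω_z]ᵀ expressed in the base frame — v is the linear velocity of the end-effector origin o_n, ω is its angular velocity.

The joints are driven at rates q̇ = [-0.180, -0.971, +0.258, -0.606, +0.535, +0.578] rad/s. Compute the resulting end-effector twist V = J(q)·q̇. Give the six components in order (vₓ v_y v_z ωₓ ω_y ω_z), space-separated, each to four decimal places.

o_n = [-1.4441, -0.4563, -1.1063]
J₁: ẑ×o_n = [0.4563, -1.4441, 0.0000], ω = ẑ
J2: z=[-0.9848, 0.1736, 0.0000] o=[-0.0451, -0.2561, 0.0000] → [-0.1921, -1.0895, 0.4402, -0.9848, 0.1736, 0.0000]
J3: z=[-0.9848, 0.1736, 0.0000] o=[-0.1181, -0.6696, -0.0073] → [-0.1908, -1.0823, 0.0202, -0.9848, 0.1736, 0.0000]
J4: z=[0.1736, 0.9847, -0.0175] o=[-0.5331, -0.6049, -0.4873] → [-0.6070, 0.1234, 0.9228, 0.1736, 0.9847, -0.0175]
J5: z=[-0.8681, 0.1614, 0.4694] o=[-0.8447, -0.5605, -1.0787] → [-0.0533, -0.3053, 0.0063, -0.8681, 0.1614, 0.4694]
J6: z=[-0.4650, 0.0663, -0.8828] o=[-1.1659, -1.0092, -0.9433] → [0.4773, 0.1698, -0.2387, -0.4650, 0.0663, -0.8828]
V = J·q̇ = [0.6703, 0.8987, -1.1160, -0.1363, -0.5958, -0.4286]

0.6703 0.8987 -1.1160 -0.1363 -0.5958 -0.4286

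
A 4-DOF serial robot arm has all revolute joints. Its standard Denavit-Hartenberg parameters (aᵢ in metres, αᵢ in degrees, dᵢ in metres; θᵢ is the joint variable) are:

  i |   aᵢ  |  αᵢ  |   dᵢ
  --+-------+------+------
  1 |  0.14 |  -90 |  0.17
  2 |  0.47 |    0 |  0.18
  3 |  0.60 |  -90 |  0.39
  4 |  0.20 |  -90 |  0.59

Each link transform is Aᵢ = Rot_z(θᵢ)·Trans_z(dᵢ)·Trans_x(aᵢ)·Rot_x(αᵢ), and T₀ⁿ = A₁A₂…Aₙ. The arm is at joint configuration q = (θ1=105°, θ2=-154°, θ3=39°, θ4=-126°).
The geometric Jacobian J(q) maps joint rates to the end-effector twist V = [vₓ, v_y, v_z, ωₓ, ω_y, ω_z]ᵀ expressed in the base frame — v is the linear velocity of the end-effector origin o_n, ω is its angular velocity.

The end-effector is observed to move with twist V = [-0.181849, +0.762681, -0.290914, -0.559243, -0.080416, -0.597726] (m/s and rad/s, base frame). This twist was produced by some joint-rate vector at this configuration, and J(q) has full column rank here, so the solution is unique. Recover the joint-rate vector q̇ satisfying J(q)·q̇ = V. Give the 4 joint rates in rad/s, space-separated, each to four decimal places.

o_n = [-0.7194, -0.1427, 1.0626]
J₁: ẑ×o_n = [0.1427, -0.7194, 0.0000], ω = ẑ
J2: z=[-0.9659, -0.2588, 0.0000] o=[-0.0362, 0.1352, 0.1700] → [-0.2310, 0.8622, 0.0916, -0.9659, -0.2588, 0.0000]
J3: z=[-0.9659, -0.2588, 0.0000] o=[-0.1008, -0.3194, 0.3760] → [-0.1777, 0.6632, -0.3308, -0.9659, -0.2588, 0.0000]
J4: z=[-0.2346, 0.8754, 0.4226] o=[-0.4118, -0.6653, 0.9198] → [-0.0959, -0.0965, 0.1466, -0.2346, 0.8754, 0.4226]
q̇ = J⁺·V = [-0.6290, -0.2750, 0.8360, 0.0740]

-0.6290 -0.2750 0.8360 0.0740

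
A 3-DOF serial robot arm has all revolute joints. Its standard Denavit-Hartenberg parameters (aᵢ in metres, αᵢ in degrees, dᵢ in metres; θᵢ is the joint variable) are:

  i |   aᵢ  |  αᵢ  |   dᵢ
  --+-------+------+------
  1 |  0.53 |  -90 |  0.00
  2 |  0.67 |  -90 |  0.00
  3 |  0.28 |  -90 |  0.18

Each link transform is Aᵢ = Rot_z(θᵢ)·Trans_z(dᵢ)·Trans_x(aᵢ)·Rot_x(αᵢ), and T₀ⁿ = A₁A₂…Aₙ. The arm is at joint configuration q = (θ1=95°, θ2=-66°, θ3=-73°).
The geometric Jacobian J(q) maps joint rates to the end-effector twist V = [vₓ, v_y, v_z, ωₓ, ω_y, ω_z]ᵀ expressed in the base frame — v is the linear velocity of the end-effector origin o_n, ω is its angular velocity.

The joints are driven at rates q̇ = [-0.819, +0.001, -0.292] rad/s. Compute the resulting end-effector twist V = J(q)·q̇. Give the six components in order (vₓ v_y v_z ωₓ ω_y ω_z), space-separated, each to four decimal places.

0.7759 0.2567 -0.0719 0.0223 -0.2658 -0.7002

o_n = [-0.3539, 0.9731, 0.6136]
J₁: ẑ×o_n = [-0.9731, -0.3539, 0.0000], ω = ẑ
J2: z=[-0.9962, -0.0872, 0.0000] o=[-0.0462, 0.5280, 0.0000] → [-0.0535, 0.6113, -0.4702, -0.9962, -0.0872, 0.0000]
J3: z=[-0.0796, 0.9101, -0.4067] o=[-0.0699, 0.7995, 0.6121] → [0.0721, 0.1156, 0.2446, -0.0796, 0.9101, -0.4067]
V = J·q̇ = [0.7759, 0.2567, -0.0719, 0.0223, -0.2658, -0.7002]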